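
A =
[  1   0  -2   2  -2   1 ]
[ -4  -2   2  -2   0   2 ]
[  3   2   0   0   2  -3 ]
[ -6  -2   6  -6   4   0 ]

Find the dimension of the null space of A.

4

Row reduce to echelon form.
R2 ← R2 + (4)·R1: [0, -2, -6, 6, -8, 6]
R3 ← R3 − (3)·R1: [0, 2, 6, -6, 8, -6]
R4 ← R4 + (6)·R1: [0, -2, -6, 6, -8, 6]
R3 ← R3 + R2: [0, 0, 0, 0, 0, 0]
R4 ← R4 − R2: [0, 0, 0, 0, 0, 0]
2 nonzero rows, so rank(A) = 2.
A has 6 columns; by rank–nullity, nullity = 6 − 2 = 4.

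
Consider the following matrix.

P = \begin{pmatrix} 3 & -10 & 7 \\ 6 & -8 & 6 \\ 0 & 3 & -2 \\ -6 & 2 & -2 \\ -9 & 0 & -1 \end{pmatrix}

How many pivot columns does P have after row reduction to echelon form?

2

Row reduce to echelon form.
R2 ← R2 − (2)·R1: [0, 12, -8]
R4 ← R4 + (2)·R1: [0, -18, 12]
R5 ← R5 + (3)·R1: [0, -30, 20]
R3 ← R3 − (1/4)·R2: [0, 0, 0]
R4 ← R4 + (3/2)·R2: [0, 0, 0]
R5 ← R5 + (5/2)·R2: [0, 0, 0]
Echelon form has 2 nonzero rows, so rank(P) = 2.
Each nonzero row contributes one pivot column: 2 pivot columns.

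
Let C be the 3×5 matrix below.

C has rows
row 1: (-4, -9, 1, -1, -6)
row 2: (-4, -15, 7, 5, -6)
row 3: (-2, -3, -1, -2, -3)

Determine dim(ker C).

Row reduce to echelon form.
R2 ← R2 − R1: [0, -6, 6, 6, 0]
R3 ← R3 − (1/2)·R1: [0, 3/2, -3/2, -3/2, 0]
R3 ← R3 + (1/4)·R2: [0, 0, 0, 0, 0]
2 nonzero rows, so rank(C) = 2.
C has 5 columns; by rank–nullity, nullity = 5 − 2 = 3.

3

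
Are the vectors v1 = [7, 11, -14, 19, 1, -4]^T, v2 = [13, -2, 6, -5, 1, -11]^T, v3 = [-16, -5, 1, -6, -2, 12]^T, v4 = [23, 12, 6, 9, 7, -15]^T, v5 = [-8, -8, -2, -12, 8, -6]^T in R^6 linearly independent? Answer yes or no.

no

Form the matrix with these vectors as rows and row reduce.
R2 ← R2 − (13/7)·R1: [0, -157/7, 32, -282/7, -6/7, -25/7]
R3 ← R3 + (16/7)·R1: [0, 141/7, -31, 262/7, 2/7, 20/7]
R4 ← R4 − (23/7)·R1: [0, -169/7, 52, -374/7, 26/7, -13/7]
R5 ← R5 + (8/7)·R1: [0, 32/7, -18, 68/7, 64/7, -74/7]
R3 ← R3 + (141/157)·R2: [0, 0, -355/157, 196/157, -76/157, -55/157]
R4 ← R4 − (169/157)·R2: [0, 0, 2756/157, -1580/157, 728/157, 312/157]
R5 ← R5 + (32/157)·R2: [0, 0, -1802/157, 236/157, 1408/157, -1774/157]
R4 ← R4 + (2756/355)·R3: [0, 0, 0, -132/355, 312/355, -52/71]
R5 ← R5 − (1802/355)·R3: [0, 0, 0, -1716/355, 4056/355, -676/71]
R5 ← R5 − (13)·R4: [0, 0, 0, 0, 0, 0]
4 nonzero rows, so the 5 vectors span a space of dimension 4.
Since 4 < 5, the vectors are linearly dependent.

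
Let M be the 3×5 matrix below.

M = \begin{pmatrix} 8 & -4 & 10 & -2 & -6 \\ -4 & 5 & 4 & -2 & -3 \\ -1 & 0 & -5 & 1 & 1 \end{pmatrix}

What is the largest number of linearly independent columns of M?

Row reduce to echelon form.
R2 ← R2 + (1/2)·R1: [0, 3, 9, -3, -6]
R3 ← R3 + (1/8)·R1: [0, -1/2, -15/4, 3/4, 1/4]
R3 ← R3 + (1/6)·R2: [0, 0, -9/4, 1/4, -3/4]
Echelon form has 3 nonzero rows, so rank(M) = 3.
The rank gives the maximum number of linearly independent columns: 3.

3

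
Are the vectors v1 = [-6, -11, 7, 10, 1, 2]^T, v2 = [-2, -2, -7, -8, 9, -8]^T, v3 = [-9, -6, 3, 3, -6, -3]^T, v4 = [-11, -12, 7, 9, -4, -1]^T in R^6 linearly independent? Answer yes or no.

no

Form the matrix with these vectors as rows and row reduce.
R2 ← R2 − (1/3)·R1: [0, 5/3, -28/3, -34/3, 26/3, -26/3]
R3 ← R3 − (3/2)·R1: [0, 21/2, -15/2, -12, -15/2, -6]
R4 ← R4 − (11/6)·R1: [0, 49/6, -35/6, -28/3, -35/6, -14/3]
R3 ← R3 − (63/10)·R2: [0, 0, 513/10, 297/5, -621/10, 243/5]
R4 ← R4 − (49/10)·R2: [0, 0, 399/10, 231/5, -483/10, 189/5]
R4 ← R4 − (7/9)·R3: [0, 0, 0, 0, 0, 0]
3 nonzero rows, so the 4 vectors span a space of dimension 3.
Since 3 < 4, the vectors are linearly dependent.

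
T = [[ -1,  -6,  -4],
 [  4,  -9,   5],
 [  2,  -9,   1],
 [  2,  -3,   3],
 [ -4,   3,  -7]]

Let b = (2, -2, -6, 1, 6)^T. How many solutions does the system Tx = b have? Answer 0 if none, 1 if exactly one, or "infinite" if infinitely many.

Row reduce the augmented matrix [T | b].
R2 ← R2 + (4)·R1: [0, -33, -11, 6]
R3 ← R3 + (2)·R1: [0, -21, -7, -2]
R4 ← R4 + (2)·R1: [0, -15, -5, 5]
R5 ← R5 − (4)·R1: [0, 27, 9, -2]
R3 ← R3 − (7/11)·R2: [0, 0, 0, -64/11]
R4 ← R4 − (5/11)·R2: [0, 0, 0, 25/11]
R5 ← R5 + (9/11)·R2: [0, 0, 0, 32/11]
R4 ← R4 + (25/64)·R3: [0, 0, 0, 0]
R5 ← R5 + (1/2)·R3: [0, 0, 0, 0]
The echelon form has 3 nonzero rows; the last pivot sits in the augmented column, so rank(T) = 2 but rank([T|b]) = 3.
Since the ranks differ, the system is inconsistent.
It has no solutions.

0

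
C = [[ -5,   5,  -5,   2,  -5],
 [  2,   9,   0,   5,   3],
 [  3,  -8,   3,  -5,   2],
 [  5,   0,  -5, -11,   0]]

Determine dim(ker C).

Row reduce to echelon form.
R2 ← R2 + (2/5)·R1: [0, 11, -2, 29/5, 1]
R3 ← R3 + (3/5)·R1: [0, -5, 0, -19/5, -1]
R4 ← R4 + R1: [0, 5, -10, -9, -5]
R3 ← R3 + (5/11)·R2: [0, 0, -10/11, -64/55, -6/11]
R4 ← R4 − (5/11)·R2: [0, 0, -100/11, -128/11, -60/11]
R4 ← R4 − (10)·R3: [0, 0, 0, 0, 0]
3 nonzero rows, so rank(C) = 3.
C has 5 columns; by rank–nullity, nullity = 5 − 3 = 2.

2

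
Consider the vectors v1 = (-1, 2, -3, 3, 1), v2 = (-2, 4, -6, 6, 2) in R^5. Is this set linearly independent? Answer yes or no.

Form the matrix with these vectors as rows and row reduce.
R2 ← R2 − (2)·R1: [0, 0, 0, 0, 0]
1 nonzero row, so the 2 vectors span a space of dimension 1.
Since 1 < 2, the vectors are linearly dependent.

no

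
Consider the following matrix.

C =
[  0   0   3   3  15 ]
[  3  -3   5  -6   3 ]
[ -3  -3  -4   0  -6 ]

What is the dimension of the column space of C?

3

Row reduce to echelon form.
Swap R1 ↔ R2
R3 ← R3 + R1: [0, -6, 1, -6, -3]
Swap R2 ↔ R3
Echelon form has 3 nonzero rows, so rank(C) = 3.
The column space has dimension equal to the rank: 3.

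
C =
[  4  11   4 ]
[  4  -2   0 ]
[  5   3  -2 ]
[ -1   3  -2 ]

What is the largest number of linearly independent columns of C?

Row reduce to echelon form.
R2 ← R2 − R1: [0, -13, -4]
R3 ← R3 − (5/4)·R1: [0, -43/4, -7]
R4 ← R4 + (1/4)·R1: [0, 23/4, -1]
R3 ← R3 − (43/52)·R2: [0, 0, -48/13]
R4 ← R4 + (23/52)·R2: [0, 0, -36/13]
R4 ← R4 − (3/4)·R3: [0, 0, 0]
Echelon form has 3 nonzero rows, so rank(C) = 3.
The rank gives the maximum number of linearly independent columns: 3.

3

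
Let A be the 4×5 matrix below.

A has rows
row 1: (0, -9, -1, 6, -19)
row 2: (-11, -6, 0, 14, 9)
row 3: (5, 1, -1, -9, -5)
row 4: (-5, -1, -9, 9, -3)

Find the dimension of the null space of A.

1

Row reduce to echelon form.
Swap R1 ↔ R2
R3 ← R3 + (5/11)·R1: [0, -19/11, -1, -29/11, -10/11]
R4 ← R4 − (5/11)·R1: [0, 19/11, -9, 29/11, -78/11]
R3 ← R3 − (19/99)·R2: [0, 0, -80/99, -125/33, 271/99]
R4 ← R4 + (19/99)·R2: [0, 0, -910/99, 125/33, -1063/99]
R4 ← R4 − (91/8)·R3: [0, 0, 0, 375/8, -335/8]
4 nonzero rows, so rank(A) = 4.
A has 5 columns; by rank–nullity, nullity = 5 − 4 = 1.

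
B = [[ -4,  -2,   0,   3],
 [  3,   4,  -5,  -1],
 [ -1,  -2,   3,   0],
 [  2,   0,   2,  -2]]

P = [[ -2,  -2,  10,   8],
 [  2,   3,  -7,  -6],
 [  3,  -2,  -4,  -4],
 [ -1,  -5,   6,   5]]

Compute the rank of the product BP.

2

First compute BP:
[[  1, -13,  -8,  -5],
 [-12,  21,  16,  15],
 [  7, -10,  -8,  -8],
 [  4,   2,   0,  -2]]
Now row reduce the product.
R2 ← R2 + (12)·R1: [0, -135, -80, -45]
R3 ← R3 − (7)·R1: [0, 81, 48, 27]
R4 ← R4 − (4)·R1: [0, 54, 32, 18]
R3 ← R3 + (3/5)·R2: [0, 0, 0, 0]
R4 ← R4 + (2/5)·R2: [0, 0, 0, 0]
2 nonzero rows, so rank(BP) = 2.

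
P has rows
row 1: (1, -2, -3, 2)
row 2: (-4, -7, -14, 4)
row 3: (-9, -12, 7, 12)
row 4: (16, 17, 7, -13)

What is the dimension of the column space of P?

4

Row reduce to echelon form.
R2 ← R2 + (4)·R1: [0, -15, -26, 12]
R3 ← R3 + (9)·R1: [0, -30, -20, 30]
R4 ← R4 − (16)·R1: [0, 49, 55, -45]
R3 ← R3 − (2)·R2: [0, 0, 32, 6]
R4 ← R4 + (49/15)·R2: [0, 0, -449/15, -29/5]
R4 ← R4 + (449/480)·R3: [0, 0, 0, -3/16]
Echelon form has 4 nonzero rows, so rank(P) = 4.
The column space has dimension equal to the rank: 4.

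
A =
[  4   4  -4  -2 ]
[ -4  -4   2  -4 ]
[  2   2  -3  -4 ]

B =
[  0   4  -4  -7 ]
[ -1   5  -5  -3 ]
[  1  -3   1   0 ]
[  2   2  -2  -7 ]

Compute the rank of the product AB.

2

First compute AB:
[[-12,  44, -36, -26],
 [ -2, -50,  46,  68],
 [-13,  19, -13,   8]]
Now row reduce the product.
R2 ← R2 − (1/6)·R1: [0, -172/3, 52, 217/3]
R3 ← R3 − (13/12)·R1: [0, -86/3, 26, 217/6]
R3 ← R3 − (1/2)·R2: [0, 0, 0, 0]
2 nonzero rows, so rank(AB) = 2.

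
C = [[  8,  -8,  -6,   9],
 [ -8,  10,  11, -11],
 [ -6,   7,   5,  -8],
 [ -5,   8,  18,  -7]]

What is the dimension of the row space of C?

4

Row reduce to echelon form.
R2 ← R2 + R1: [0, 2, 5, -2]
R3 ← R3 + (3/4)·R1: [0, 1, 1/2, -5/4]
R4 ← R4 + (5/8)·R1: [0, 3, 57/4, -11/8]
R3 ← R3 − (1/2)·R2: [0, 0, -2, -1/4]
R4 ← R4 − (3/2)·R2: [0, 0, 27/4, 13/8]
R4 ← R4 + (27/8)·R3: [0, 0, 0, 25/32]
Echelon form has 4 nonzero rows, so rank(C) = 4.
The row space has dimension equal to the rank: 4.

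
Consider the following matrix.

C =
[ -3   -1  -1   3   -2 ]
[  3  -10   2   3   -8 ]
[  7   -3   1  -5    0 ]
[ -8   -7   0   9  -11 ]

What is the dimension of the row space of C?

Row reduce to echelon form.
R2 ← R2 + R1: [0, -11, 1, 6, -10]
R3 ← R3 + (7/3)·R1: [0, -16/3, -4/3, 2, -14/3]
R4 ← R4 − (8/3)·R1: [0, -13/3, 8/3, 1, -17/3]
R3 ← R3 − (16/33)·R2: [0, 0, -20/11, -10/11, 2/11]
R4 ← R4 − (13/33)·R2: [0, 0, 25/11, -15/11, -19/11]
R4 ← R4 + (5/4)·R3: [0, 0, 0, -5/2, -3/2]
Echelon form has 4 nonzero rows, so rank(C) = 4.
The row space has dimension equal to the rank: 4.

4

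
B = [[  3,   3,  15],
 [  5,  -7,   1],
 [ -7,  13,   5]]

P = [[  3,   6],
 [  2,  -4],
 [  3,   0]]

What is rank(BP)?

2

First compute BP:
[[ 60,   6],
 [  4,  58],
 [ 20, -94]]
Now row reduce the product.
R2 ← R2 − (1/15)·R1: [0, 288/5]
R3 ← R3 − (1/3)·R1: [0, -96]
R3 ← R3 + (5/3)·R2: [0, 0]
2 nonzero rows, so rank(BP) = 2.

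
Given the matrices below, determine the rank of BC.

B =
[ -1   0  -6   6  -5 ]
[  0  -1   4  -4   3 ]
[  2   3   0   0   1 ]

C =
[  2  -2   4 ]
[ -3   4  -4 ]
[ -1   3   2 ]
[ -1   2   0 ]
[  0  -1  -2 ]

2

First compute BC:
[[ -2,   1,  -6],
 [  3,  -3,   6],
 [ -5,   7,  -6]]
Now row reduce the product.
R2 ← R2 + (3/2)·R1: [0, -3/2, -3]
R3 ← R3 − (5/2)·R1: [0, 9/2, 9]
R3 ← R3 + (3)·R2: [0, 0, 0]
2 nonzero rows, so rank(BC) = 2.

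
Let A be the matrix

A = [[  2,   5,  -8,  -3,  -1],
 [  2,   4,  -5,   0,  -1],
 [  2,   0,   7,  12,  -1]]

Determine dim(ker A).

Row reduce to echelon form.
R2 ← R2 − R1: [0, -1, 3, 3, 0]
R3 ← R3 − R1: [0, -5, 15, 15, 0]
R3 ← R3 − (5)·R2: [0, 0, 0, 0, 0]
2 nonzero rows, so rank(A) = 2.
A has 5 columns; by rank–nullity, nullity = 5 − 2 = 3.

3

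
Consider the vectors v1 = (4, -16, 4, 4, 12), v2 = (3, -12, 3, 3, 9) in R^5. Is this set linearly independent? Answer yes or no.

no

Form the matrix with these vectors as rows and row reduce.
R2 ← R2 − (3/4)·R1: [0, 0, 0, 0, 0]
1 nonzero row, so the 2 vectors span a space of dimension 1.
Since 1 < 2, the vectors are linearly dependent.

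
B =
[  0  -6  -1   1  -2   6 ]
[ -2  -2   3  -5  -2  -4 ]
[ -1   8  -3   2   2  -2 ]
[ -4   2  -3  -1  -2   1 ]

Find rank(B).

Row reduce to echelon form.
Swap R1 ↔ R2
R3 ← R3 − (1/2)·R1: [0, 9, -9/2, 9/2, 3, 0]
R4 ← R4 − (2)·R1: [0, 6, -9, 9, 2, 9]
R3 ← R3 + (3/2)·R2: [0, 0, -6, 6, 0, 9]
R4 ← R4 + R2: [0, 0, -10, 10, 0, 15]
R4 ← R4 − (5/3)·R3: [0, 0, 0, 0, 0, 0]
Echelon form has 3 nonzero rows, so rank(B) = 3.

3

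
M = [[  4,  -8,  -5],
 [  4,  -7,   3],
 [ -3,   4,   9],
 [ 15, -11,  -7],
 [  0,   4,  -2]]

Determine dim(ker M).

Row reduce to echelon form.
R2 ← R2 − R1: [0, 1, 8]
R3 ← R3 + (3/4)·R1: [0, -2, 21/4]
R4 ← R4 − (15/4)·R1: [0, 19, 47/4]
R3 ← R3 + (2)·R2: [0, 0, 85/4]
R4 ← R4 − (19)·R2: [0, 0, -561/4]
R5 ← R5 − (4)·R2: [0, 0, -34]
R4 ← R4 + (33/5)·R3: [0, 0, 0]
R5 ← R5 + (8/5)·R3: [0, 0, 0]
3 nonzero rows, so rank(M) = 3.
M has 3 columns; by rank–nullity, nullity = 3 − 3 = 0.

0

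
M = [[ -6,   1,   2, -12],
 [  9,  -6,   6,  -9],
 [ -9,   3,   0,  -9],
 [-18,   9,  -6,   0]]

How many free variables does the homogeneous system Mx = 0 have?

2

Row reduce to echelon form.
R2 ← R2 + (3/2)·R1: [0, -9/2, 9, -27]
R3 ← R3 − (3/2)·R1: [0, 3/2, -3, 9]
R4 ← R4 − (3)·R1: [0, 6, -12, 36]
R3 ← R3 + (1/3)·R2: [0, 0, 0, 0]
R4 ← R4 + (4/3)·R2: [0, 0, 0, 0]
2 nonzero rows, so rank(M) = 2.
M has 4 columns; by rank–nullity, nullity = 4 − 2 = 2.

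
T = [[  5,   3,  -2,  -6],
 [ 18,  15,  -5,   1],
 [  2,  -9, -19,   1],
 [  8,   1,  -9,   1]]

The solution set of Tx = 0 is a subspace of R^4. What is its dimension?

Row reduce to echelon form.
R2 ← R2 − (18/5)·R1: [0, 21/5, 11/5, 113/5]
R3 ← R3 − (2/5)·R1: [0, -51/5, -91/5, 17/5]
R4 ← R4 − (8/5)·R1: [0, -19/5, -29/5, 53/5]
R3 ← R3 + (17/7)·R2: [0, 0, -90/7, 408/7]
R4 ← R4 + (19/21)·R2: [0, 0, -80/21, 652/21]
R4 ← R4 − (8/27)·R3: [0, 0, 0, 124/9]
4 nonzero rows, so rank(T) = 4.
T has 4 columns; by rank–nullity, nullity = 4 − 4 = 0.

0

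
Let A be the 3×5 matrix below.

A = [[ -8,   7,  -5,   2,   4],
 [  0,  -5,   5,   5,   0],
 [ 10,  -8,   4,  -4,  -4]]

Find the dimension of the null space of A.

Row reduce to echelon form.
R3 ← R3 + (5/4)·R1: [0, 3/4, -9/4, -3/2, 1]
R3 ← R3 + (3/20)·R2: [0, 0, -3/2, -3/4, 1]
3 nonzero rows, so rank(A) = 3.
A has 5 columns; by rank–nullity, nullity = 5 − 3 = 2.

2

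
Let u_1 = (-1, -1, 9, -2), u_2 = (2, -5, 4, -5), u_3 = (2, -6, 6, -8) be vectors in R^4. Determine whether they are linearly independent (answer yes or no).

Form the matrix with these vectors as rows and row reduce.
R2 ← R2 + (2)·R1: [0, -7, 22, -9]
R3 ← R3 + (2)·R1: [0, -8, 24, -12]
R3 ← R3 − (8/7)·R2: [0, 0, -8/7, -12/7]
3 nonzero rows, so the 3 vectors span a space of dimension 3.
Since 3 = 3, the vectors are linearly independent.

yes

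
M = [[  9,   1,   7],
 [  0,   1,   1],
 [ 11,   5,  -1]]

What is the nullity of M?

Row reduce to echelon form.
R3 ← R3 − (11/9)·R1: [0, 34/9, -86/9]
R3 ← R3 − (34/9)·R2: [0, 0, -40/3]
3 nonzero rows, so rank(M) = 3.
M has 3 columns; by rank–nullity, nullity = 3 − 3 = 0.

0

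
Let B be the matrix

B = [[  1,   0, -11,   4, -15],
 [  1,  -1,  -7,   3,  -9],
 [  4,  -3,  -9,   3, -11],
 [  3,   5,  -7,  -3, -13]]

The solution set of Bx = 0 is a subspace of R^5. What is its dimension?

2

Row reduce to echelon form.
R2 ← R2 − R1: [0, -1, 4, -1, 6]
R3 ← R3 − (4)·R1: [0, -3, 35, -13, 49]
R4 ← R4 − (3)·R1: [0, 5, 26, -15, 32]
R3 ← R3 − (3)·R2: [0, 0, 23, -10, 31]
R4 ← R4 + (5)·R2: [0, 0, 46, -20, 62]
R4 ← R4 − (2)·R3: [0, 0, 0, 0, 0]
3 nonzero rows, so rank(B) = 3.
B has 5 columns; by rank–nullity, nullity = 5 − 3 = 2.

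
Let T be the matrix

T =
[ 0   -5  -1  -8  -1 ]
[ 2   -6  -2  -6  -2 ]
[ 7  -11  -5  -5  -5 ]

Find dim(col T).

Row reduce to echelon form.
Swap R1 ↔ R2
R3 ← R3 − (7/2)·R1: [0, 10, 2, 16, 2]
R3 ← R3 + (2)·R2: [0, 0, 0, 0, 0]
Echelon form has 2 nonzero rows, so rank(T) = 2.
The column space has dimension equal to the rank: 2.

2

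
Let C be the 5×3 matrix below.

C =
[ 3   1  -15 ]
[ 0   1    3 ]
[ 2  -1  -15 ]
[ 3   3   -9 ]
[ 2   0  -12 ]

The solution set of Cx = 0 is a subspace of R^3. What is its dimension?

1

Row reduce to echelon form.
R3 ← R3 − (2/3)·R1: [0, -5/3, -5]
R4 ← R4 − R1: [0, 2, 6]
R5 ← R5 − (2/3)·R1: [0, -2/3, -2]
R3 ← R3 + (5/3)·R2: [0, 0, 0]
R4 ← R4 − (2)·R2: [0, 0, 0]
R5 ← R5 + (2/3)·R2: [0, 0, 0]
2 nonzero rows, so rank(C) = 2.
C has 3 columns; by rank–nullity, nullity = 3 − 2 = 1.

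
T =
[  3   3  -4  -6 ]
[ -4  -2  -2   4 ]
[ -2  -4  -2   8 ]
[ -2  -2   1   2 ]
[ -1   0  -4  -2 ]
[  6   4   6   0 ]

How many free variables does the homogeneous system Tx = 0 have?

Row reduce to echelon form.
R2 ← R2 + (4/3)·R1: [0, 2, -22/3, -4]
R3 ← R3 + (2/3)·R1: [0, -2, -14/3, 4]
R4 ← R4 + (2/3)·R1: [0, 0, -5/3, -2]
R5 ← R5 + (1/3)·R1: [0, 1, -16/3, -4]
R6 ← R6 − (2)·R1: [0, -2, 14, 12]
R3 ← R3 + R2: [0, 0, -12, 0]
R5 ← R5 − (1/2)·R2: [0, 0, -5/3, -2]
R6 ← R6 + R2: [0, 0, 20/3, 8]
R4 ← R4 − (5/36)·R3: [0, 0, 0, -2]
R5 ← R5 − (5/36)·R3: [0, 0, 0, -2]
R6 ← R6 + (5/9)·R3: [0, 0, 0, 8]
R5 ← R5 − R4: [0, 0, 0, 0]
R6 ← R6 + (4)·R4: [0, 0, 0, 0]
4 nonzero rows, so rank(T) = 4.
T has 4 columns; by rank–nullity, nullity = 4 − 4 = 0.

0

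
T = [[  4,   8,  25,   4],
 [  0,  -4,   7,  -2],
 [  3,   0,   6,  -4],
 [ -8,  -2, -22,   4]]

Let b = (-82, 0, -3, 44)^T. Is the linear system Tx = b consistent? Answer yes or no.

Row reduce the augmented matrix [T | b].
R3 ← R3 − (3/4)·R1: [0, -6, -51/4, -7, 117/2]
R4 ← R4 + (2)·R1: [0, 14, 28, 12, -120]
R3 ← R3 − (3/2)·R2: [0, 0, -93/4, -4, 117/2]
R4 ← R4 + (7/2)·R2: [0, 0, 105/2, 5, -120]
R4 ← R4 + (70/31)·R3: [0, 0, 0, -125/31, 375/31]
The echelon form has 4 nonzero rows, and every pivot lies in the first 4 columns, so rank(T) = rank([T|b]) = 4.
The system is consistent.

yes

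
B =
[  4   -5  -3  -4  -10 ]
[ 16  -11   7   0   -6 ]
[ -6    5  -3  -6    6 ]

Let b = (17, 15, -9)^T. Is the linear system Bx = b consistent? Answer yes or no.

Row reduce the augmented matrix [B | b].
R2 ← R2 − (4)·R1: [0, 9, 19, 16, 34, -53]
R3 ← R3 + (3/2)·R1: [0, -5/2, -15/2, -12, -9, 33/2]
R3 ← R3 + (5/18)·R2: [0, 0, -20/9, -68/9, 4/9, 16/9]
The echelon form has 3 nonzero rows, and every pivot lies in the first 5 columns, so rank(B) = rank([B|b]) = 3.
The system is consistent.

yes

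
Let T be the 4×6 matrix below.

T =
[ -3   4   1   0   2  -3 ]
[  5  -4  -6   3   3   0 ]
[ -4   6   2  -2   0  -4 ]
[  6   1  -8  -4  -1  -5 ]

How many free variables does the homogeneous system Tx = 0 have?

2

Row reduce to echelon form.
R2 ← R2 + (5/3)·R1: [0, 8/3, -13/3, 3, 19/3, -5]
R3 ← R3 − (4/3)·R1: [0, 2/3, 2/3, -2, -8/3, 0]
R4 ← R4 + (2)·R1: [0, 9, -6, -4, 3, -11]
R3 ← R3 − (1/4)·R2: [0, 0, 7/4, -11/4, -17/4, 5/4]
R4 ← R4 − (27/8)·R2: [0, 0, 69/8, -113/8, -147/8, 47/8]
R4 ← R4 − (69/14)·R3: [0, 0, 0, -4/7, 18/7, -2/7]
4 nonzero rows, so rank(T) = 4.
T has 6 columns; by rank–nullity, nullity = 6 − 4 = 2.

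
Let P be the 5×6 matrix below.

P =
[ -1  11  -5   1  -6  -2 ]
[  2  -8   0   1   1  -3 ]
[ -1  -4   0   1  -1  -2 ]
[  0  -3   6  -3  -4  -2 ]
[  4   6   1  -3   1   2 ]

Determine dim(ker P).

Row reduce to echelon form.
R2 ← R2 + (2)·R1: [0, 14, -10, 3, -11, -7]
R3 ← R3 − R1: [0, -15, 5, 0, 5, 0]
R5 ← R5 + (4)·R1: [0, 50, -19, 1, -23, -6]
R3 ← R3 + (15/14)·R2: [0, 0, -40/7, 45/14, -95/14, -15/2]
R4 ← R4 + (3/14)·R2: [0, 0, 27/7, -33/14, -89/14, -7/2]
R5 ← R5 − (25/7)·R2: [0, 0, 117/7, -68/7, 114/7, 19]
R4 ← R4 + (27/40)·R3: [0, 0, 0, -3/16, -175/16, -137/16]
R5 ← R5 + (117/40)·R3: [0, 0, 0, -5/16, -57/16, -47/16]
R5 ← R5 − (5/3)·R4: [0, 0, 0, 0, 44/3, 34/3]
5 nonzero rows, so rank(P) = 5.
P has 6 columns; by rank–nullity, nullity = 6 − 5 = 1.

1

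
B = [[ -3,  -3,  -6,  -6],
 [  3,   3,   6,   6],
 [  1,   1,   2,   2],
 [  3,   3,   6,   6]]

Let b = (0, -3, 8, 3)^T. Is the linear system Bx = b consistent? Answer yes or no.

Row reduce the augmented matrix [B | b].
R2 ← R2 + R1: [0, 0, 0, 0, -3]
R3 ← R3 + (1/3)·R1: [0, 0, 0, 0, 8]
R4 ← R4 + R1: [0, 0, 0, 0, 3]
R3 ← R3 + (8/3)·R2: [0, 0, 0, 0, 0]
R4 ← R4 + R2: [0, 0, 0, 0, 0]
The echelon form has 2 nonzero rows; the last pivot sits in the augmented column, so rank(B) = 1 but rank([B|b]) = 2.
Since the ranks differ, the system is inconsistent.

no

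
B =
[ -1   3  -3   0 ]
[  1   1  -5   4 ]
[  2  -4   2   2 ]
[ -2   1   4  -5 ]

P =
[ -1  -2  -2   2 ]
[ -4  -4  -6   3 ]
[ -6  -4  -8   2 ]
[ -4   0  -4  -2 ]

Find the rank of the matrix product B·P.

2

First compute BP:
[[  7,   2,   8,   1],
 [  9,  14,  16, -13],
 [ -6,   4,  -4,  -8],
 [ -6, -16, -14,  17]]
Now row reduce the product.
R2 ← R2 − (9/7)·R1: [0, 80/7, 40/7, -100/7]
R3 ← R3 + (6/7)·R1: [0, 40/7, 20/7, -50/7]
R4 ← R4 + (6/7)·R1: [0, -100/7, -50/7, 125/7]
R3 ← R3 − (1/2)·R2: [0, 0, 0, 0]
R4 ← R4 + (5/4)·R2: [0, 0, 0, 0]
2 nonzero rows, so rank(BP) = 2.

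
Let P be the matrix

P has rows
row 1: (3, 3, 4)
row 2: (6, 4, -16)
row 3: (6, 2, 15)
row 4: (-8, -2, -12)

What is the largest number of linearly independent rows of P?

3

Row reduce to echelon form.
R2 ← R2 − (2)·R1: [0, -2, -24]
R3 ← R3 − (2)·R1: [0, -4, 7]
R4 ← R4 + (8/3)·R1: [0, 6, -4/3]
R3 ← R3 − (2)·R2: [0, 0, 55]
R4 ← R4 + (3)·R2: [0, 0, -220/3]
R4 ← R4 + (4/3)·R3: [0, 0, 0]
Echelon form has 3 nonzero rows, so rank(P) = 3.
The rank gives the maximum number of linearly independent rows: 3.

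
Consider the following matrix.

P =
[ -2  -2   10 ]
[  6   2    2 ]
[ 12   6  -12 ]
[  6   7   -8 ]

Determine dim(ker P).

0

Row reduce to echelon form.
R2 ← R2 + (3)·R1: [0, -4, 32]
R3 ← R3 + (6)·R1: [0, -6, 48]
R4 ← R4 + (3)·R1: [0, 1, 22]
R3 ← R3 − (3/2)·R2: [0, 0, 0]
R4 ← R4 + (1/4)·R2: [0, 0, 30]
Swap R3 ↔ R4
3 nonzero rows, so rank(P) = 3.
P has 3 columns; by rank–nullity, nullity = 3 − 3 = 0.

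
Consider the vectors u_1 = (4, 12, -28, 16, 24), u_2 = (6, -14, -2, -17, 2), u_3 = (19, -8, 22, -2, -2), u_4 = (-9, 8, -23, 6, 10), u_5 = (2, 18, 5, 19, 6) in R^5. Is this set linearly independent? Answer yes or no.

Form the matrix with these vectors as rows and row reduce.
R2 ← R2 − (3/2)·R1: [0, -32, 40, -41, -34]
R3 ← R3 − (19/4)·R1: [0, -65, 155, -78, -116]
R4 ← R4 + (9/4)·R1: [0, 35, -86, 42, 64]
R5 ← R5 − (1/2)·R1: [0, 12, 19, 11, -6]
R3 ← R3 − (65/32)·R2: [0, 0, 295/4, 169/32, -751/16]
R4 ← R4 + (35/32)·R2: [0, 0, -169/4, -91/32, 429/16]
R5 ← R5 + (3/8)·R2: [0, 0, 34, -35/8, -75/4]
R4 ← R4 + (169/295)·R3: [0, 0, 0, 429/2360, -91/1180]
R5 ← R5 − (136/295)·R3: [0, 0, 0, -16071/2360, 3409/1180]
R5 ← R5 + (487/13)·R4: [0, 0, 0, 0, 0]
4 nonzero rows, so the 5 vectors span a space of dimension 4.
Since 4 < 5, the vectors are linearly dependent.

no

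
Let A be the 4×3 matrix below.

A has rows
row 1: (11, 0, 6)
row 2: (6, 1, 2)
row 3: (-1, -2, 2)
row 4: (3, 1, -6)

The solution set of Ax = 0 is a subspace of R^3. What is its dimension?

0

Row reduce to echelon form.
R2 ← R2 − (6/11)·R1: [0, 1, -14/11]
R3 ← R3 + (1/11)·R1: [0, -2, 28/11]
R4 ← R4 − (3/11)·R1: [0, 1, -84/11]
R3 ← R3 + (2)·R2: [0, 0, 0]
R4 ← R4 − R2: [0, 0, -70/11]
Swap R3 ↔ R4
3 nonzero rows, so rank(A) = 3.
A has 3 columns; by rank–nullity, nullity = 3 − 3 = 0.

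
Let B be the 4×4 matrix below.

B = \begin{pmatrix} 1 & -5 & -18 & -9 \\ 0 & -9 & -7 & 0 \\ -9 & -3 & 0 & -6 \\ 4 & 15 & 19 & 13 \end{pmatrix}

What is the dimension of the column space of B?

4

Row reduce to echelon form.
R3 ← R3 + (9)·R1: [0, -48, -162, -87]
R4 ← R4 − (4)·R1: [0, 35, 91, 49]
R3 ← R3 − (16/3)·R2: [0, 0, -374/3, -87]
R4 ← R4 + (35/9)·R2: [0, 0, 574/9, 49]
R4 ← R4 + (287/561)·R3: [0, 0, 0, 840/187]
Echelon form has 4 nonzero rows, so rank(B) = 4.
The column space has dimension equal to the rank: 4.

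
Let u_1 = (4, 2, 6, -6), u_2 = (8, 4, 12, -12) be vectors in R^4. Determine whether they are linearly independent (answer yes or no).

no

Form the matrix with these vectors as rows and row reduce.
R2 ← R2 − (2)·R1: [0, 0, 0, 0]
1 nonzero row, so the 2 vectors span a space of dimension 1.
Since 1 < 2, the vectors are linearly dependent.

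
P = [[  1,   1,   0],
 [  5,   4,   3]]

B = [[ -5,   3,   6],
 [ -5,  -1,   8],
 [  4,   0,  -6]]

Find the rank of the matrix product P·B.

2

First compute PB:
[[-10,   2,  14],
 [-33,  11,  44]]
Now row reduce the product.
R2 ← R2 − (33/10)·R1: [0, 22/5, -11/5]
2 nonzero rows, so rank(PB) = 2.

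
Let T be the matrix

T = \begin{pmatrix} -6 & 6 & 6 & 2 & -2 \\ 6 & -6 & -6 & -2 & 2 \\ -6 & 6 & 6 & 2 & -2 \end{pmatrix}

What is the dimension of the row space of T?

1

Row reduce to echelon form.
R2 ← R2 + R1: [0, 0, 0, 0, 0]
R3 ← R3 − R1: [0, 0, 0, 0, 0]
Echelon form has 1 nonzero row, so rank(T) = 1.
The row space has dimension equal to the rank: 1.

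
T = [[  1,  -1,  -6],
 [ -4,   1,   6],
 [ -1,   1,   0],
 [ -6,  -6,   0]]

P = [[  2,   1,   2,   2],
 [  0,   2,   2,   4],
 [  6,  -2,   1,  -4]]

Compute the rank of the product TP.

First compute TP:
[[-34,  11,  -6,  22],
 [ 28, -14,   0, -28],
 [ -2,   1,   0,   2],
 [-12, -18, -24, -36]]
Now row reduce the product.
R2 ← R2 + (14/17)·R1: [0, -84/17, -84/17, -168/17]
R3 ← R3 − (1/17)·R1: [0, 6/17, 6/17, 12/17]
R4 ← R4 − (6/17)·R1: [0, -372/17, -372/17, -744/17]
R3 ← R3 + (1/14)·R2: [0, 0, 0, 0]
R4 ← R4 − (31/7)·R2: [0, 0, 0, 0]
2 nonzero rows, so rank(TP) = 2.

2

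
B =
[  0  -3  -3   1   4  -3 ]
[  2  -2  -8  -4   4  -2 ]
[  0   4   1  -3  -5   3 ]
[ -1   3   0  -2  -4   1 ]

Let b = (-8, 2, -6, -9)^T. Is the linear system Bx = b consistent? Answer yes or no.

no

Row reduce the augmented matrix [B | b].
Swap R1 ↔ R2
R4 ← R4 + (1/2)·R1: [0, 2, -4, -4, -2, 0, -8]
R3 ← R3 + (4/3)·R2: [0, 0, -3, -5/3, 1/3, -1, -50/3]
R4 ← R4 + (2/3)·R2: [0, 0, -6, -10/3, 2/3, -2, -40/3]
R4 ← R4 − (2)·R3: [0, 0, 0, 0, 0, 0, 20]
The echelon form has 4 nonzero rows; the last pivot sits in the augmented column, so rank(B) = 3 but rank([B|b]) = 4.
Since the ranks differ, the system is inconsistent.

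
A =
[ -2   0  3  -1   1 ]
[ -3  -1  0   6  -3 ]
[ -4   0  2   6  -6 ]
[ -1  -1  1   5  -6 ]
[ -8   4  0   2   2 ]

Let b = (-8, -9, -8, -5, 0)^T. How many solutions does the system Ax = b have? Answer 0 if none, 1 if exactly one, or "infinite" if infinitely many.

infinite

Row reduce the augmented matrix [A | b].
R2 ← R2 − (3/2)·R1: [0, -1, -9/2, 15/2, -9/2, 3]
R3 ← R3 − (2)·R1: [0, 0, -4, 8, -8, 8]
R4 ← R4 − (1/2)·R1: [0, -1, -1/2, 11/2, -13/2, -1]
R5 ← R5 − (4)·R1: [0, 4, -12, 6, -2, 32]
R4 ← R4 − R2: [0, 0, 4, -2, -2, -4]
R5 ← R5 + (4)·R2: [0, 0, -30, 36, -20, 44]
R4 ← R4 + R3: [0, 0, 0, 6, -10, 4]
R5 ← R5 − (15/2)·R3: [0, 0, 0, -24, 40, -16]
R5 ← R5 + (4)·R4: [0, 0, 0, 0, 0, 0]
The echelon form has 4 nonzero rows, and every pivot lies in the first 5 columns, so rank(A) = rank([A|b]) = 4.
The system is consistent.
rank = 4 < 5 unknowns, so there are infinitely many solutions.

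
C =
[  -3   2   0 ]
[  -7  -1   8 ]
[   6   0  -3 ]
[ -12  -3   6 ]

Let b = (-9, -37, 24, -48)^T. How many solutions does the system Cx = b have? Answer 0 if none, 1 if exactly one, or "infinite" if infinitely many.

Row reduce the augmented matrix [C | b].
R2 ← R2 − (7/3)·R1: [0, -17/3, 8, -16]
R3 ← R3 + (2)·R1: [0, 4, -3, 6]
R4 ← R4 − (4)·R1: [0, -11, 6, -12]
R3 ← R3 + (12/17)·R2: [0, 0, 45/17, -90/17]
R4 ← R4 − (33/17)·R2: [0, 0, -162/17, 324/17]
R4 ← R4 + (18/5)·R3: [0, 0, 0, 0]
The echelon form has 3 nonzero rows, and every pivot lies in the first 3 columns, so rank(C) = rank([C|b]) = 3.
The system is consistent.
rank = 3 = number of unknowns, so the solution is unique.

1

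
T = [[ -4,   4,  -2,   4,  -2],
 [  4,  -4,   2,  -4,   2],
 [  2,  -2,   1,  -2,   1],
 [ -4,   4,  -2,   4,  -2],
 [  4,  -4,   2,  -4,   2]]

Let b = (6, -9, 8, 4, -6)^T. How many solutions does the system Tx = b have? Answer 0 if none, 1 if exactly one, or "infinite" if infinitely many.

Row reduce the augmented matrix [T | b].
R2 ← R2 + R1: [0, 0, 0, 0, 0, -3]
R3 ← R3 + (1/2)·R1: [0, 0, 0, 0, 0, 11]
R4 ← R4 − R1: [0, 0, 0, 0, 0, -2]
R5 ← R5 + R1: [0, 0, 0, 0, 0, 0]
R3 ← R3 + (11/3)·R2: [0, 0, 0, 0, 0, 0]
R4 ← R4 − (2/3)·R2: [0, 0, 0, 0, 0, 0]
The echelon form has 2 nonzero rows; the last pivot sits in the augmented column, so rank(T) = 1 but rank([T|b]) = 2.
Since the ranks differ, the system is inconsistent.
It has no solutions.

0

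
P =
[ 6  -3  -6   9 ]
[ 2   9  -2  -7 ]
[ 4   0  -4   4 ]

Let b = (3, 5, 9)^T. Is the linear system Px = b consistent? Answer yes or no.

Row reduce the augmented matrix [P | b].
R2 ← R2 − (1/3)·R1: [0, 10, 0, -10, 4]
R3 ← R3 − (2/3)·R1: [0, 2, 0, -2, 7]
R3 ← R3 − (1/5)·R2: [0, 0, 0, 0, 31/5]
The echelon form has 3 nonzero rows; the last pivot sits in the augmented column, so rank(P) = 2 but rank([P|b]) = 3.
Since the ranks differ, the system is inconsistent.

no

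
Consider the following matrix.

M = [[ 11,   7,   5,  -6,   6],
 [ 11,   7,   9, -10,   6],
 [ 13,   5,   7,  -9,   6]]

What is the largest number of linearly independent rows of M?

3

Row reduce to echelon form.
R2 ← R2 − R1: [0, 0, 4, -4, 0]
R3 ← R3 − (13/11)·R1: [0, -36/11, 12/11, -21/11, -12/11]
Swap R2 ↔ R3
Echelon form has 3 nonzero rows, so rank(M) = 3.
The rank gives the maximum number of linearly independent rows: 3.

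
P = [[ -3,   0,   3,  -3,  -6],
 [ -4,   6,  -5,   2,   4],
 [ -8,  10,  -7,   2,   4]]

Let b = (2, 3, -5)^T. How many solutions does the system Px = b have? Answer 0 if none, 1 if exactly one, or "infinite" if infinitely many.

Row reduce the augmented matrix [P | b].
R2 ← R2 − (4/3)·R1: [0, 6, -9, 6, 12, 1/3]
R3 ← R3 − (8/3)·R1: [0, 10, -15, 10, 20, -31/3]
R3 ← R3 − (5/3)·R2: [0, 0, 0, 0, 0, -98/9]
The echelon form has 3 nonzero rows; the last pivot sits in the augmented column, so rank(P) = 2 but rank([P|b]) = 3.
Since the ranks differ, the system is inconsistent.
It has no solutions.

0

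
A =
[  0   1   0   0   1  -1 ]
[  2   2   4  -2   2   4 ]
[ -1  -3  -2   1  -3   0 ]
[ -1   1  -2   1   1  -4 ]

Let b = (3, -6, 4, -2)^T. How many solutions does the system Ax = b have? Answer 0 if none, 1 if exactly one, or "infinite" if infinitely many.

0

Row reduce the augmented matrix [A | b].
Swap R1 ↔ R2
R3 ← R3 + (1/2)·R1: [0, -2, 0, 0, -2, 2, 1]
R4 ← R4 + (1/2)·R1: [0, 2, 0, 0, 2, -2, -5]
R3 ← R3 + (2)·R2: [0, 0, 0, 0, 0, 0, 7]
R4 ← R4 − (2)·R2: [0, 0, 0, 0, 0, 0, -11]
R4 ← R4 + (11/7)·R3: [0, 0, 0, 0, 0, 0, 0]
The echelon form has 3 nonzero rows; the last pivot sits in the augmented column, so rank(A) = 2 but rank([A|b]) = 3.
Since the ranks differ, the system is inconsistent.
It has no solutions.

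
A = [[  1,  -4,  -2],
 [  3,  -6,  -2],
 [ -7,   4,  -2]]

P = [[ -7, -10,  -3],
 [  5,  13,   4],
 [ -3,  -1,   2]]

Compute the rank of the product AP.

2

First compute AP:
[[-21, -60, -23],
 [-45, -106, -37],
 [ 75, 124,  33]]
Now row reduce the product.
R2 ← R2 − (15/7)·R1: [0, 158/7, 86/7]
R3 ← R3 + (25/7)·R1: [0, -632/7, -344/7]
R3 ← R3 + (4)·R2: [0, 0, 0]
2 nonzero rows, so rank(AP) = 2.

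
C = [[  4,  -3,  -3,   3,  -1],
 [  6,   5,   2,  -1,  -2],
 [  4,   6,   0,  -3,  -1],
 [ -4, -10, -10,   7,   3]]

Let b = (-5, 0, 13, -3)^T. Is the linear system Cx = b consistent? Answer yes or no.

Row reduce the augmented matrix [C | b].
R2 ← R2 − (3/2)·R1: [0, 19/2, 13/2, -11/2, -1/2, 15/2]
R3 ← R3 − R1: [0, 9, 3, -6, 0, 18]
R4 ← R4 + R1: [0, -13, -13, 10, 2, -8]
R3 ← R3 − (18/19)·R2: [0, 0, -60/19, -15/19, 9/19, 207/19]
R4 ← R4 + (26/19)·R2: [0, 0, -78/19, 47/19, 25/19, 43/19]
R4 ← R4 − (13/10)·R3: [0, 0, 0, 7/2, 7/10, -119/10]
The echelon form has 4 nonzero rows, and every pivot lies in the first 5 columns, so rank(C) = rank([C|b]) = 4.
The system is consistent.

yes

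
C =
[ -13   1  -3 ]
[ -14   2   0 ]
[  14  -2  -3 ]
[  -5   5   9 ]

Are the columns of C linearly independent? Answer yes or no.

Row reduce C to echelon form.
R2 ← R2 − (14/13)·R1: [0, 12/13, 42/13]
R3 ← R3 + (14/13)·R1: [0, -12/13, -81/13]
R4 ← R4 − (5/13)·R1: [0, 60/13, 132/13]
R3 ← R3 + R2: [0, 0, -3]
R4 ← R4 − (5)·R2: [0, 0, -6]
R4 ← R4 − (2)·R3: [0, 0, 0]
3 pivots among 3 columns.
Every column is a pivot column, so the columns are linearly independent.

yes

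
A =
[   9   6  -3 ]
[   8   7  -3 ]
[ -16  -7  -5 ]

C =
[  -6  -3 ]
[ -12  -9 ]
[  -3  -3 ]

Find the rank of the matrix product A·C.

First compute AC:
[[-117, -72],
 [-123, -78],
 [195, 126]]
Now row reduce the product.
R2 ← R2 − (41/39)·R1: [0, -30/13]
R3 ← R3 + (5/3)·R1: [0, 6]
R3 ← R3 + (13/5)·R2: [0, 0]
2 nonzero rows, so rank(AC) = 2.

2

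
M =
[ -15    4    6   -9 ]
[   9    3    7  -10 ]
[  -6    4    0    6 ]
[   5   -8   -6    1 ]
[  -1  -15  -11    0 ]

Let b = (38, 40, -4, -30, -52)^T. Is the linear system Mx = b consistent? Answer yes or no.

Row reduce the augmented matrix [M | b].
R2 ← R2 + (3/5)·R1: [0, 27/5, 53/5, -77/5, 314/5]
R3 ← R3 − (2/5)·R1: [0, 12/5, -12/5, 48/5, -96/5]
R4 ← R4 + (1/3)·R1: [0, -20/3, -4, -2, -52/3]
R5 ← R5 − (1/15)·R1: [0, -229/15, -57/5, 3/5, -818/15]
R3 ← R3 − (4/9)·R2: [0, 0, -64/9, 148/9, -424/9]
R4 ← R4 + (100/81)·R2: [0, 0, 736/81, -1702/81, 4876/81]
R5 ← R5 + (229/81)·R2: [0, 0, 1504/81, -3478/81, 9964/81]
R4 ← R4 + (23/18)·R3: [0, 0, 0, 0, 0]
R5 ← R5 + (47/18)·R3: [0, 0, 0, 0, 0]
The echelon form has 3 nonzero rows, and every pivot lies in the first 4 columns, so rank(M) = rank([M|b]) = 3.
The system is consistent.

yes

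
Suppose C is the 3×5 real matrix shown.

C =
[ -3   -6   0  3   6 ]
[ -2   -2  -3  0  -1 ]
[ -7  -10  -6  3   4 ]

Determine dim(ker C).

3

Row reduce to echelon form.
R2 ← R2 − (2/3)·R1: [0, 2, -3, -2, -5]
R3 ← R3 − (7/3)·R1: [0, 4, -6, -4, -10]
R3 ← R3 − (2)·R2: [0, 0, 0, 0, 0]
2 nonzero rows, so rank(C) = 2.
C has 5 columns; by rank–nullity, nullity = 5 − 2 = 3.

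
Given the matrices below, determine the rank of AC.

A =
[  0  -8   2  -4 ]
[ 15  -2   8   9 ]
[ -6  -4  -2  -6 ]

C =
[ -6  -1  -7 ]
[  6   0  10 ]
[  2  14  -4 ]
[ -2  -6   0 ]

First compute AC:
[[-36,  52, -88],
 [-104,  43, -157],
 [ 20,  14,  10]]
Now row reduce the product.
R2 ← R2 − (26/9)·R1: [0, -965/9, 875/9]
R3 ← R3 + (5/9)·R1: [0, 386/9, -350/9]
R3 ← R3 + (2/5)·R2: [0, 0, 0]
2 nonzero rows, so rank(AC) = 2.

2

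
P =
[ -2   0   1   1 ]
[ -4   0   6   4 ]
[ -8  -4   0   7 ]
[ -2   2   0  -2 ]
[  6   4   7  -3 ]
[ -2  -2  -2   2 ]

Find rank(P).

Row reduce to echelon form.
R2 ← R2 − (2)·R1: [0, 0, 4, 2]
R3 ← R3 − (4)·R1: [0, -4, -4, 3]
R4 ← R4 − R1: [0, 2, -1, -3]
R5 ← R5 + (3)·R1: [0, 4, 10, 0]
R6 ← R6 − R1: [0, -2, -3, 1]
Swap R2 ↔ R3
R4 ← R4 + (1/2)·R2: [0, 0, -3, -3/2]
R5 ← R5 + R2: [0, 0, 6, 3]
R6 ← R6 − (1/2)·R2: [0, 0, -1, -1/2]
R4 ← R4 + (3/4)·R3: [0, 0, 0, 0]
R5 ← R5 − (3/2)·R3: [0, 0, 0, 0]
R6 ← R6 + (1/4)·R3: [0, 0, 0, 0]
Echelon form has 3 nonzero rows, so rank(P) = 3.

3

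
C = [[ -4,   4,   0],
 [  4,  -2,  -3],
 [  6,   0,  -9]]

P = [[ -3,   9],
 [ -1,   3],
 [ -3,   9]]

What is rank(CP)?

First compute CP:
[[  8, -24],
 [ -1,   3],
 [  9, -27]]
Now row reduce the product.
R2 ← R2 + (1/8)·R1: [0, 0]
R3 ← R3 − (9/8)·R1: [0, 0]
1 nonzero row, so rank(CP) = 1.

1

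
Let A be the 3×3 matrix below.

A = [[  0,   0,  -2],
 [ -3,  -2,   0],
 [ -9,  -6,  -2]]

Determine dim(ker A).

Row reduce to echelon form.
Swap R1 ↔ R2
R3 ← R3 − (3)·R1: [0, 0, -2]
R3 ← R3 − R2: [0, 0, 0]
2 nonzero rows, so rank(A) = 2.
A has 3 columns; by rank–nullity, nullity = 3 − 2 = 1.

1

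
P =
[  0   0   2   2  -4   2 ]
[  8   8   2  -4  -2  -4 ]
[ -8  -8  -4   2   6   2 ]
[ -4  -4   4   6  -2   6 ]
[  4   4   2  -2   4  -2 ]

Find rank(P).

Row reduce to echelon form.
Swap R1 ↔ R2
R3 ← R3 + R1: [0, 0, -2, -2, 4, -2]
R4 ← R4 + (1/2)·R1: [0, 0, 5, 4, -3, 4]
R5 ← R5 − (1/2)·R1: [0, 0, 1, 0, 5, 0]
R3 ← R3 + R2: [0, 0, 0, 0, 0, 0]
R4 ← R4 − (5/2)·R2: [0, 0, 0, -1, 7, -1]
R5 ← R5 − (1/2)·R2: [0, 0, 0, -1, 7, -1]
Swap R3 ↔ R4
R5 ← R5 − R3: [0, 0, 0, 0, 0, 0]
Echelon form has 3 nonzero rows, so rank(P) = 3.

3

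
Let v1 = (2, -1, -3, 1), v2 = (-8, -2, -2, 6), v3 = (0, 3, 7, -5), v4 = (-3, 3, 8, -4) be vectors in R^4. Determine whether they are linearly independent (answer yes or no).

Form the matrix with these vectors as rows and row reduce.
R2 ← R2 + (4)·R1: [0, -6, -14, 10]
R4 ← R4 + (3/2)·R1: [0, 3/2, 7/2, -5/2]
R3 ← R3 + (1/2)·R2: [0, 0, 0, 0]
R4 ← R4 + (1/4)·R2: [0, 0, 0, 0]
2 nonzero rows, so the 4 vectors span a space of dimension 2.
Since 2 < 4, the vectors are linearly dependent.

no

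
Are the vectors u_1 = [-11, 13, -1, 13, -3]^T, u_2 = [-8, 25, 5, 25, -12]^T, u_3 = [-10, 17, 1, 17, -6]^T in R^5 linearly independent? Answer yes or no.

no

Form the matrix with these vectors as rows and row reduce.
R2 ← R2 − (8/11)·R1: [0, 171/11, 63/11, 171/11, -108/11]
R3 ← R3 − (10/11)·R1: [0, 57/11, 21/11, 57/11, -36/11]
R3 ← R3 − (1/3)·R2: [0, 0, 0, 0, 0]
2 nonzero rows, so the 3 vectors span a space of dimension 2.
Since 2 < 3, the vectors are linearly dependent.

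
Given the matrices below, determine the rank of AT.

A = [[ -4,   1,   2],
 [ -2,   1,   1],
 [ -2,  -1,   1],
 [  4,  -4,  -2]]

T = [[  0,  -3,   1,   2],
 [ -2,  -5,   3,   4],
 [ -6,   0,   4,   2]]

First compute AT:
[[-14,   7,   7,   0],
 [ -8,   1,   5,   2],
 [ -4,  11,  -1,  -6],
 [ 20,   8, -16, -12]]
Now row reduce the product.
R2 ← R2 − (4/7)·R1: [0, -3, 1, 2]
R3 ← R3 − (2/7)·R1: [0, 9, -3, -6]
R4 ← R4 + (10/7)·R1: [0, 18, -6, -12]
R3 ← R3 + (3)·R2: [0, 0, 0, 0]
R4 ← R4 + (6)·R2: [0, 0, 0, 0]
2 nonzero rows, so rank(AT) = 2.

2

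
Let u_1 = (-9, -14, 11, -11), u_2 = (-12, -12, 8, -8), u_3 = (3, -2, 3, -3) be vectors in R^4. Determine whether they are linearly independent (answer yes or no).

Form the matrix with these vectors as rows and row reduce.
R2 ← R2 − (4/3)·R1: [0, 20/3, -20/3, 20/3]
R3 ← R3 + (1/3)·R1: [0, -20/3, 20/3, -20/3]
R3 ← R3 + R2: [0, 0, 0, 0]
2 nonzero rows, so the 3 vectors span a space of dimension 2.
Since 2 < 3, the vectors are linearly dependent.

no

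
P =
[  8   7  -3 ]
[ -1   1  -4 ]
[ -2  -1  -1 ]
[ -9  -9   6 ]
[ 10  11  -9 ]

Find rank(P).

Row reduce to echelon form.
R2 ← R2 + (1/8)·R1: [0, 15/8, -35/8]
R3 ← R3 + (1/4)·R1: [0, 3/4, -7/4]
R4 ← R4 + (9/8)·R1: [0, -9/8, 21/8]
R5 ← R5 − (5/4)·R1: [0, 9/4, -21/4]
R3 ← R3 − (2/5)·R2: [0, 0, 0]
R4 ← R4 + (3/5)·R2: [0, 0, 0]
R5 ← R5 − (6/5)·R2: [0, 0, 0]
Echelon form has 2 nonzero rows, so rank(P) = 2.

2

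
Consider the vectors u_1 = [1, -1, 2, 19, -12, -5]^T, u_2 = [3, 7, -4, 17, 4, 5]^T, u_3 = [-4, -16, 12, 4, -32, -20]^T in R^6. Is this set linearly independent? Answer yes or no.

no

Form the matrix with these vectors as rows and row reduce.
R2 ← R2 − (3)·R1: [0, 10, -10, -40, 40, 20]
R3 ← R3 + (4)·R1: [0, -20, 20, 80, -80, -40]
R3 ← R3 + (2)·R2: [0, 0, 0, 0, 0, 0]
2 nonzero rows, so the 3 vectors span a space of dimension 2.
Since 2 < 3, the vectors are linearly dependent.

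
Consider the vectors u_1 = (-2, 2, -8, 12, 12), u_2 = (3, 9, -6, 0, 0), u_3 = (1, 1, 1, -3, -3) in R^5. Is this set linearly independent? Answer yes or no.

no

Form the matrix with these vectors as rows and row reduce.
R2 ← R2 + (3/2)·R1: [0, 12, -18, 18, 18]
R3 ← R3 + (1/2)·R1: [0, 2, -3, 3, 3]
R3 ← R3 − (1/6)·R2: [0, 0, 0, 0, 0]
2 nonzero rows, so the 3 vectors span a space of dimension 2.
Since 2 < 3, the vectors are linearly dependent.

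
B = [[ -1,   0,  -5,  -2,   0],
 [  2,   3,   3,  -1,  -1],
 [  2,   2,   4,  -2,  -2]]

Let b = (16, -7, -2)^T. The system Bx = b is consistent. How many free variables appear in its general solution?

2

Row reduce the augmented matrix [B | b].
R2 ← R2 + (2)·R1: [0, 3, -7, -5, -1, 25]
R3 ← R3 + (2)·R1: [0, 2, -6, -6, -2, 30]
R3 ← R3 − (2/3)·R2: [0, 0, -4/3, -8/3, -4/3, 40/3]
The echelon form has 3 nonzero rows, and every pivot lies in the first 5 columns, so rank(B) = rank([B|b]) = 3.
The system is consistent.
Free variables = (unknowns) − (rank) = 5 − 3 = 2.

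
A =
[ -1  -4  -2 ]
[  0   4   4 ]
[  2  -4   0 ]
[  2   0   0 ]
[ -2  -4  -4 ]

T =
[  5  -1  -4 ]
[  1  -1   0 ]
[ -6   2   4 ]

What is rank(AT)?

2

First compute AT:
[[  3,   1,  -4],
 [-20,   4,  16],
 [  6,   2,  -8],
 [ 10,  -2,  -8],
 [ 10,  -2,  -8]]
Now row reduce the product.
R2 ← R2 + (20/3)·R1: [0, 32/3, -32/3]
R3 ← R3 − (2)·R1: [0, 0, 0]
R4 ← R4 − (10/3)·R1: [0, -16/3, 16/3]
R5 ← R5 − (10/3)·R1: [0, -16/3, 16/3]
R4 ← R4 + (1/2)·R2: [0, 0, 0]
R5 ← R5 + (1/2)·R2: [0, 0, 0]
2 nonzero rows, so rank(AT) = 2.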